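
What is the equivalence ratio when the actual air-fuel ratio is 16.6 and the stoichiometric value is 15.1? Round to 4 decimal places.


phi = AFR_stoich / AFR_actual
phi = 15.1 / 16.6 = 0.9096


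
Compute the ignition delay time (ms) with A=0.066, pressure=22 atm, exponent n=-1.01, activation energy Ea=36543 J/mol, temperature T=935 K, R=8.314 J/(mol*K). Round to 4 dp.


tau = A * P^n * exp(Ea/(R*T))
P^n = 22^(-1.01) = 0.04407102
Ea/(R*T) = 36543/(8.314*935) = 4.700917
exp(Ea/(R*T)) = 110.048021
tau = 0.066 * 0.04407102 * 110.048021 = 0.3201 ms


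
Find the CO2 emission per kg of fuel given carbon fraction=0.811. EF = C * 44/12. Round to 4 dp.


EF = C_frac * (M_CO2 / M_C)
EF = 0.811 * (44/12)
EF = 0.811 * 3.666667 = 2.9737 kg_CO2/kg_fuel


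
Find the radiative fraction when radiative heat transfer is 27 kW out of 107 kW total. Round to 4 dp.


f_rad = Q_rad / Q_total
f_rad = 27 / 107 = 0.2523


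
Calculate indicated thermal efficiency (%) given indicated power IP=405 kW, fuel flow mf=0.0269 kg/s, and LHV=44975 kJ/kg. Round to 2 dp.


eta_ith = (IP / (mf * LHV)) * 100
Denominator = 0.0269 * 44975 = 1209.8275 kW
eta_ith = (405 / 1209.8275) * 100 = 33.48%


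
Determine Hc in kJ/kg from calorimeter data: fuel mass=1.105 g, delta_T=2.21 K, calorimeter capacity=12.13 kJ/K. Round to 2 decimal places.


Hc = C_cal * delta_T / m_fuel
Q_released = 12.13 * 2.21 = 26.8073 kJ
m_fuel = 1.105 g = 1.105/1000 kg = 0.001105 kg
Hc = 26.8073 / 0.001105 = 24260.00 kJ/kg


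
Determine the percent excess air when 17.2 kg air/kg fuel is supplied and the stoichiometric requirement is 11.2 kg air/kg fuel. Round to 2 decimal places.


Excess air = actual - stoichiometric = 17.2 - 11.2 = 6.00 kg/kg fuel
Excess air % = (excess / stoich) * 100 = (6.00 / 11.2) * 100 = 53.57%


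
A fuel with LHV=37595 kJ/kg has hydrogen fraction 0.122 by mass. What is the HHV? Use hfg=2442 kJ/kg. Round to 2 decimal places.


HHV = LHV + hfg * 9 * H
Water addition = 2442 * 9 * 0.122 = 2681.316 kJ/kg
HHV = 37595 + 2681.316 = 40276.32 kJ/kg


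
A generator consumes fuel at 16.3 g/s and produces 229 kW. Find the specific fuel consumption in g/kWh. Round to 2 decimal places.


SFC = (mf / BP) * 3600
Rate = 16.3 / 229 = 0.071179 g/(s*kW)
SFC = 0.071179 * 3600 = 256.24 g/kWh


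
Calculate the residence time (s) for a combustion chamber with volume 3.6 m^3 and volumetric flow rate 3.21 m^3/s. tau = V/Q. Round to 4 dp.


tau = V / Q_flow
tau = 3.6 / 3.21 = 1.1215 s


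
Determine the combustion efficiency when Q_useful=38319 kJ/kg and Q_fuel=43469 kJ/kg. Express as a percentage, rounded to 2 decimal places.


Efficiency = (Q_useful / Q_fuel) * 100
Efficiency = (38319 / 43469) * 100
Efficiency = 0.8815 * 100 = 88.15%


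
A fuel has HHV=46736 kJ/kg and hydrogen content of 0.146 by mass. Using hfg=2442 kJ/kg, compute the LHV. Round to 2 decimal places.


LHV = HHV - hfg * 9 * H
Water correction = 2442 * 9 * 0.146 = 3208.788 kJ/kg
LHV = 46736 - 3208.788 = 43527.21 kJ/kg


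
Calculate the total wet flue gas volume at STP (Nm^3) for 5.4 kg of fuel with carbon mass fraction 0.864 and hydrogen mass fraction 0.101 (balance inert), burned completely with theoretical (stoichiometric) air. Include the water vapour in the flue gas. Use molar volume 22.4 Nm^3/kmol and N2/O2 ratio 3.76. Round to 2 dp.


Per kg fuel: CO2 = (C/12 kmol)*22.4 = (0.864/12)*22.4 = 1.61280 Nm^3
Per kg fuel: H2O = (H/2 kmol)*22.4 = (0.101/2)*22.4 = 1.13120 Nm^3
O2 needed per kg fuel = C/12 + H/4 = 0.864/12 + 0.101/4 = 0.09725000 kmol
Per kg fuel: N2 = O2*3.76*22.4 = 0.09725000*3.76*22.4 = 8.19078 Nm^3
Total per kg = 1.61280 + 1.13120 + 8.19078 = 10.93478 Nm^3
Total = 10.93478 * 5.4 = 59.05 Nm^3


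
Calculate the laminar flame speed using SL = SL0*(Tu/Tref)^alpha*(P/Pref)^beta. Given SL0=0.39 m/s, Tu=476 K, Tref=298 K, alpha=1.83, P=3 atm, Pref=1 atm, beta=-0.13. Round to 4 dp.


SL = SL0 * (Tu/Tref)^alpha * (P/Pref)^beta
T ratio = 476/298 = 1.59731544
(T ratio)^alpha = 1.59731544^1.83 = 2.356161
(P/Pref)^beta = 3^(-0.13) = 0.866910
SL = 0.39 * 2.356161 * 0.866910 = 0.7966 m/s


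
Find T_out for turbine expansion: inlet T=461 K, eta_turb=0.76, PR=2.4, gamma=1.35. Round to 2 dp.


T_out = T_in * (1 - eta * (1 - PR^(-(gamma-1)/gamma)))
Exponent = -(1.35-1)/1.35 = -0.25925926
PR^exp = 2.4^(-0.25925926) = 0.79694200
Factor = 1 - 0.76*(1 - 0.79694200) = 0.84567592
T_out = 461 * 0.84567592 = 389.86 K


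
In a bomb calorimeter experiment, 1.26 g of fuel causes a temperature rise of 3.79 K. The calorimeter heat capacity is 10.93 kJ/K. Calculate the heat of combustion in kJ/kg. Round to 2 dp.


Hc = C_cal * delta_T / m_fuel
Q_released = 10.93 * 3.79 = 41.4247 kJ
m_fuel = 1.26 g = 1.26/1000 kg = 0.001260 kg
Hc = 41.4247 / 0.001260 = 32876.75 kJ/kg


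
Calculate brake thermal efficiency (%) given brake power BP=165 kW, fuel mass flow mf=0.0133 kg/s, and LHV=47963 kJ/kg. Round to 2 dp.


eta_BTE = (BP / (mf * LHV)) * 100
Denominator = 0.0133 * 47963 = 637.9079 kW
eta_BTE = (165 / 637.9079) * 100 = 25.87%


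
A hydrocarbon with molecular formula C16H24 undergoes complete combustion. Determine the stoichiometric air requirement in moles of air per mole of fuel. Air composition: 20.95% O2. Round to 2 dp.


Balanced combustion: C16H24 + 22 O2 -> 16 CO2 + 12 H2O
O2 needed = C + H/4 = 16 + 24/4 = 22.00 moles
Air moles = O2 / 0.2095 = 22.00 / 0.2095 = 105.01 moles air


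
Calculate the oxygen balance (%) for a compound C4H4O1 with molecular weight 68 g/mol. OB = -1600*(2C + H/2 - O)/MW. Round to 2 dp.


OB = -1600 * (2C + H/2 - O) / MW
Inner = 2*4 + 4/2 - 1 = 9.00
OB = -1600 * 9.00 / 68 = -211.76%


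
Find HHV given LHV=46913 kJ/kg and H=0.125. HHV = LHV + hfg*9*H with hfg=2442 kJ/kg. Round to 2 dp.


HHV = LHV + hfg * 9 * H
Water addition = 2442 * 9 * 0.125 = 2747.250 kJ/kg
HHV = 46913 + 2747.250 = 49660.25 kJ/kg


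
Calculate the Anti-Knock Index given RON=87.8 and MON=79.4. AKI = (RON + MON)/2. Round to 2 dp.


AKI = (RON + MON) / 2
AKI = (87.8 + 79.4) / 2
AKI = 167.2 / 2 = 83.60


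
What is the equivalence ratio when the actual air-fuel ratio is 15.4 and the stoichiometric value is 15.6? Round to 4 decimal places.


phi = AFR_stoich / AFR_actual
phi = 15.6 / 15.4 = 1.0130


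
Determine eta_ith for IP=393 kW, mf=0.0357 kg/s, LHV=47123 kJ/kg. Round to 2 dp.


eta_ith = (IP / (mf * LHV)) * 100
Denominator = 0.0357 * 47123 = 1682.2911 kW
eta_ith = (393 / 1682.2911) * 100 = 23.36%


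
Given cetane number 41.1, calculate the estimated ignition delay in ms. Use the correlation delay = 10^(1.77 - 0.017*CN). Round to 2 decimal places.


delay = 10^(1.77 - 0.017*CN)
Exponent = 1.77 - 0.017*41.1 = 1.0713
delay = 10^1.0713 = 11.78 ms


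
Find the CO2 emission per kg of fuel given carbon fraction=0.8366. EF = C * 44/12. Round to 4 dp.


EF = C_frac * (M_CO2 / M_C)
EF = 0.8366 * (44/12)
EF = 0.8366 * 3.666667 = 3.0675 kg_CO2/kg_fuel


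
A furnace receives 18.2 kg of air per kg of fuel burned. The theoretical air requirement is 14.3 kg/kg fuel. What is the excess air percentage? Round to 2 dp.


Excess air = actual - stoichiometric = 18.2 - 14.3 = 3.90 kg/kg fuel
Excess air % = (excess / stoich) * 100 = (3.90 / 14.3) * 100 = 27.27%


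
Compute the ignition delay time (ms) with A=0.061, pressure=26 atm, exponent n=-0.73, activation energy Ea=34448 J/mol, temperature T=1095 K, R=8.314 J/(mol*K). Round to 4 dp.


tau = A * P^n * exp(Ea/(R*T))
P^n = 26^(-0.73) = 0.09269781
Ea/(R*T) = 34448/(8.314*1095) = 3.783902
exp(Ea/(R*T)) = 43.987343
tau = 0.061 * 0.09269781 * 43.987343 = 0.2487 ms


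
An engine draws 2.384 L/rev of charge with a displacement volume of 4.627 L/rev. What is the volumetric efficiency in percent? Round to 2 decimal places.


eta_v = (V_actual / V_disp) * 100
Ratio = 2.384 / 4.627 = 0.5152
eta_v = 0.5152 * 100 = 51.52%


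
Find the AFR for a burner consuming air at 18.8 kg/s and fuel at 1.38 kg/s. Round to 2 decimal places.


AFR = m_air / m_fuel
AFR = 18.8 / 1.38 = 13.62


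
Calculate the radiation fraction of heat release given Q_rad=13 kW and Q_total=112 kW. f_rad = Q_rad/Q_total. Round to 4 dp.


f_rad = Q_rad / Q_total
f_rad = 13 / 112 = 0.1161


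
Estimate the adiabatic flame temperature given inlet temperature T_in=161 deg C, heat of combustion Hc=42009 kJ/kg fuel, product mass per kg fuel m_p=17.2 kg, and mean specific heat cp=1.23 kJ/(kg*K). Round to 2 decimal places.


T_ad = T_in + Hc / (m_p * cp)
Denominator = 17.2 * 1.23 = 21.1560
Temperature rise = 42009 / 21.1560 = 1985.68 K
T_ad = 161 + 1985.68 = 2146.68 deg C


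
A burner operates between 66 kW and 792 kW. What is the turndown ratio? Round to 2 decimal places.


TDR = Q_max / Q_min
TDR = 792 / 66 = 12.00


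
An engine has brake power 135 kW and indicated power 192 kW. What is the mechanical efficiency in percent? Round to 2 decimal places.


eta_mech = (BP / IP) * 100
Ratio = 135 / 192 = 0.7031
eta_mech = 0.7031 * 100 = 70.31%


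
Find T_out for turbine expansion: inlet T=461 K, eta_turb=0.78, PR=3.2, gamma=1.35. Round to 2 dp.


T_out = T_in * (1 - eta * (1 - PR^(-(gamma-1)/gamma)))
Exponent = -(1.35-1)/1.35 = -0.25925926
PR^exp = 3.2^(-0.25925926) = 0.73966521
Factor = 1 - 0.78*(1 - 0.73966521) = 0.79693886
T_out = 461 * 0.79693886 = 367.39 K


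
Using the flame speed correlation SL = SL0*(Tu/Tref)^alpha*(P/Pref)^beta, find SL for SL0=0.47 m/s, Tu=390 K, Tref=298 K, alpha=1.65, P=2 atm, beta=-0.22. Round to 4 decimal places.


SL = SL0 * (Tu/Tref)^alpha * (P/Pref)^beta
T ratio = 390/298 = 1.30872483
(T ratio)^alpha = 1.30872483^1.65 = 1.558834
(P/Pref)^beta = 2^(-0.22) = 0.858565
SL = 0.47 * 1.558834 * 0.858565 = 0.6290 m/s


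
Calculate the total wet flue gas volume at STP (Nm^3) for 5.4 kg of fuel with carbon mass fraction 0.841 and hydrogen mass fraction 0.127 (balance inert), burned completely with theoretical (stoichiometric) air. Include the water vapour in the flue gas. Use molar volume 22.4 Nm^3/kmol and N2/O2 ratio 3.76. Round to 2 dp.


Per kg fuel: CO2 = (C/12 kmol)*22.4 = (0.841/12)*22.4 = 1.56987 Nm^3
Per kg fuel: H2O = (H/2 kmol)*22.4 = (0.127/2)*22.4 = 1.42240 Nm^3
O2 needed per kg fuel = C/12 + H/4 = 0.841/12 + 0.127/4 = 0.10183333 kmol
Per kg fuel: N2 = O2*3.76*22.4 = 0.10183333*3.76*22.4 = 8.57681 Nm^3
Total per kg = 1.56987 + 1.42240 + 8.57681 = 11.56908 Nm^3
Total = 11.56908 * 5.4 = 62.47 Nm^3


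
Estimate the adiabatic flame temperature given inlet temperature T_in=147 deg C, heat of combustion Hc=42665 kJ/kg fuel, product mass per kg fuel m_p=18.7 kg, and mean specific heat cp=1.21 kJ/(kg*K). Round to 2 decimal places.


T_ad = T_in + Hc / (m_p * cp)
Denominator = 18.7 * 1.21 = 22.6270
Temperature rise = 42665 / 22.6270 = 1885.58 K
T_ad = 147 + 1885.58 = 2032.58 deg C


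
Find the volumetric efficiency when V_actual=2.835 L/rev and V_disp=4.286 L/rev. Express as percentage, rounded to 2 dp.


eta_v = (V_actual / V_disp) * 100
Ratio = 2.835 / 4.286 = 0.6615
eta_v = 0.6615 * 100 = 66.15%


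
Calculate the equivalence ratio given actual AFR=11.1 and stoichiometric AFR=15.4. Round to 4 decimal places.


phi = AFR_stoich / AFR_actual
phi = 15.4 / 11.1 = 1.3874


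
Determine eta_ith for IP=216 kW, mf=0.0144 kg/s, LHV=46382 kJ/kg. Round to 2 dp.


eta_ith = (IP / (mf * LHV)) * 100
Denominator = 0.0144 * 46382 = 667.9008 kW
eta_ith = (216 / 667.9008) * 100 = 32.34%


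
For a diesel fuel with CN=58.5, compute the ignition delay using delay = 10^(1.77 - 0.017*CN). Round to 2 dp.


delay = 10^(1.77 - 0.017*CN)
Exponent = 1.77 - 0.017*58.5 = 0.7755
delay = 10^0.7755 = 5.96 ms


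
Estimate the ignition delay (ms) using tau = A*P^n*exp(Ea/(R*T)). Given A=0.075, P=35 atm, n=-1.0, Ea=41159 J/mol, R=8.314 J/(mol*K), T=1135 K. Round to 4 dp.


tau = A * P^n * exp(Ea/(R*T))
P^n = 35^(-1.0) = 0.02857143
Ea/(R*T) = 41159/(8.314*1135) = 4.361732
exp(Ea/(R*T)) = 78.392758
tau = 0.075 * 0.02857143 * 78.392758 = 0.1680 ms


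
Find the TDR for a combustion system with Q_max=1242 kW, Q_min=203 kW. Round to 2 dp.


TDR = Q_max / Q_min
TDR = 1242 / 203 = 6.12


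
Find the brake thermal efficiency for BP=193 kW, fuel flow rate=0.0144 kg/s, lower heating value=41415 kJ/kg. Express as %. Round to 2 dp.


eta_BTE = (BP / (mf * LHV)) * 100
Denominator = 0.0144 * 41415 = 596.3760 kW
eta_BTE = (193 / 596.3760) * 100 = 32.36%


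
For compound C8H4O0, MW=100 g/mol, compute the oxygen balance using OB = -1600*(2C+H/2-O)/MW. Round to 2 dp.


OB = -1600 * (2C + H/2 - O) / MW
Inner = 2*8 + 4/2 - 0 = 18.00
OB = -1600 * 18.00 / 100 = -288.00%


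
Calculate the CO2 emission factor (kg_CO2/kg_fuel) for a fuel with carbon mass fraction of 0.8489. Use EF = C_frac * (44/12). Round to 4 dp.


EF = C_frac * (M_CO2 / M_C)
EF = 0.8489 * (44/12)
EF = 0.8489 * 3.666667 = 3.1126 kg_CO2/kg_fuel


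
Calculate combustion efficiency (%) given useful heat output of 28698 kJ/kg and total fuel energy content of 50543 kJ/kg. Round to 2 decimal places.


Efficiency = (Q_useful / Q_fuel) * 100
Efficiency = (28698 / 50543) * 100
Efficiency = 0.5678 * 100 = 56.78%


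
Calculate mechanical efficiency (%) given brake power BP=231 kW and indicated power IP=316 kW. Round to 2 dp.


eta_mech = (BP / IP) * 100
Ratio = 231 / 316 = 0.7310
eta_mech = 0.7310 * 100 = 73.10%


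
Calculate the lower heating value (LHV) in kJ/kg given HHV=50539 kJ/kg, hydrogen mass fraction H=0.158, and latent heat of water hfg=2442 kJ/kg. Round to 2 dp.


LHV = HHV - hfg * 9 * H
Water correction = 2442 * 9 * 0.158 = 3472.524 kJ/kg
LHV = 50539 - 3472.524 = 47066.48 kJ/kg


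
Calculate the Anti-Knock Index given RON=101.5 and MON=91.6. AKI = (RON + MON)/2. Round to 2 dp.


AKI = (RON + MON) / 2
AKI = (101.5 + 91.6) / 2
AKI = 193.1 / 2 = 96.55


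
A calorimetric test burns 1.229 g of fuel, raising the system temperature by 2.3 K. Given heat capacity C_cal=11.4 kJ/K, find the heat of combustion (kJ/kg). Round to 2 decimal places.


Hc = C_cal * delta_T / m_fuel
Q_released = 11.4 * 2.3 = 26.2200 kJ
m_fuel = 1.229 g = 1.229/1000 kg = 0.001229 kg
Hc = 26.2200 / 0.001229 = 21334.42 kJ/kg


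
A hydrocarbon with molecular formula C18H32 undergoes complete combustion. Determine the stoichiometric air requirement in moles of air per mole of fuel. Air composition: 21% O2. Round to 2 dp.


Balanced combustion: C18H32 + 26 O2 -> 18 CO2 + 16 H2O
O2 needed = C + H/4 = 18 + 32/4 = 26.00 moles
Air moles = O2 / 0.21 = 26.00 / 0.21 = 123.81 moles air


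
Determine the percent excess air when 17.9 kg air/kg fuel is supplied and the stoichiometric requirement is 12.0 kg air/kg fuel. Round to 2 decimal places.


Excess air = actual - stoichiometric = 17.9 - 12.0 = 5.90 kg/kg fuel
Excess air % = (excess / stoich) * 100 = (5.90 / 12.0) * 100 = 49.17%


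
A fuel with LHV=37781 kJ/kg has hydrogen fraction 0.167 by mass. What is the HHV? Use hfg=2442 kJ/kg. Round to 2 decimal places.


HHV = LHV + hfg * 9 * H
Water addition = 2442 * 9 * 0.167 = 3670.326 kJ/kg
HHV = 37781 + 3670.326 = 41451.33 kJ/kg


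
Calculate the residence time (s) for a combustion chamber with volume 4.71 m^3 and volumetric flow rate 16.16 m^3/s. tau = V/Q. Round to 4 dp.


tau = V / Q_flow
tau = 4.71 / 16.16 = 0.2915 s


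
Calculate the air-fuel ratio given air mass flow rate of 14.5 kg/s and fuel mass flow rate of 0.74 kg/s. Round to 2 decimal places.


AFR = m_air / m_fuel
AFR = 14.5 / 0.74 = 19.59


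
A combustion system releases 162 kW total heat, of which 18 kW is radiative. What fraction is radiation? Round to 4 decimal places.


f_rad = Q_rad / Q_total
f_rad = 18 / 162 = 0.1111


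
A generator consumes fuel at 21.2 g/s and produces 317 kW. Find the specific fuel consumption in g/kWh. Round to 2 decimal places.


SFC = (mf / BP) * 3600
Rate = 21.2 / 317 = 0.066877 g/(s*kW)
SFC = 0.066877 * 3600 = 240.76 g/kWh


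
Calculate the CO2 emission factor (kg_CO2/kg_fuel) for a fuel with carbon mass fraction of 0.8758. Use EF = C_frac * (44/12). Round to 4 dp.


EF = C_frac * (M_CO2 / M_C)
EF = 0.8758 * (44/12)
EF = 0.8758 * 3.666667 = 3.2113 kg_CO2/kg_fuel


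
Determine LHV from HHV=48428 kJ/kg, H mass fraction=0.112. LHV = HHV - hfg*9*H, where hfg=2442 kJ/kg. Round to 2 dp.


LHV = HHV - hfg * 9 * H
Water correction = 2442 * 9 * 0.112 = 2461.536 kJ/kg
LHV = 48428 - 2461.536 = 45966.46 kJ/kg


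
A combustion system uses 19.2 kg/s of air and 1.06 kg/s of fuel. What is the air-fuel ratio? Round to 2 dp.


AFR = m_air / m_fuel
AFR = 19.2 / 1.06 = 18.11


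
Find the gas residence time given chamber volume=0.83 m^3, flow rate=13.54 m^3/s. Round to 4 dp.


tau = V / Q_flow
tau = 0.83 / 13.54 = 0.0613 s


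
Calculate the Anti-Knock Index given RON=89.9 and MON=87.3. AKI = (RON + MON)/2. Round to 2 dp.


AKI = (RON + MON) / 2
AKI = (89.9 + 87.3) / 2
AKI = 177.2 / 2 = 88.60


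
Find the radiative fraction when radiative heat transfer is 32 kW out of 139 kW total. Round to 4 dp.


f_rad = Q_rad / Q_total
f_rad = 32 / 139 = 0.2302


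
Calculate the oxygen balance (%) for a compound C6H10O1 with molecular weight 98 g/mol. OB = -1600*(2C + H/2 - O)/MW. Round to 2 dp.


OB = -1600 * (2C + H/2 - O) / MW
Inner = 2*6 + 10/2 - 1 = 16.00
OB = -1600 * 16.00 / 98 = -261.22%


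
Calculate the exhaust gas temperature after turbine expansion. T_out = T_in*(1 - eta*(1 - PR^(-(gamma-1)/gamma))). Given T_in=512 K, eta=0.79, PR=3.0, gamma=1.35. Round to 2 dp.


T_out = T_in * (1 - eta * (1 - PR^(-(gamma-1)/gamma)))
Exponent = -(1.35-1)/1.35 = -0.25925926
PR^exp = 3.0^(-0.25925926) = 0.75214556
Factor = 1 - 0.79*(1 - 0.75214556) = 0.80419499
T_out = 512 * 0.80419499 = 411.75 K


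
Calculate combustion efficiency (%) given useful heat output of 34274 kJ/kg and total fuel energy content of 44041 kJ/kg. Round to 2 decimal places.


Efficiency = (Q_useful / Q_fuel) * 100
Efficiency = (34274 / 44041) * 100
Efficiency = 0.7782 * 100 = 77.82%


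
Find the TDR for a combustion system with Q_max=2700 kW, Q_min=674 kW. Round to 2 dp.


TDR = Q_max / Q_min
TDR = 2700 / 674 = 4.01


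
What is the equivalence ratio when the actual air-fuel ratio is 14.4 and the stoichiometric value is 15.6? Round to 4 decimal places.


phi = AFR_stoich / AFR_actual
phi = 15.6 / 14.4 = 1.0833


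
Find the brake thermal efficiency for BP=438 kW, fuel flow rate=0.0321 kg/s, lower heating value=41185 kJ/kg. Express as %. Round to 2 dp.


eta_BTE = (BP / (mf * LHV)) * 100
Denominator = 0.0321 * 41185 = 1322.0385 kW
eta_BTE = (438 / 1322.0385) * 100 = 33.13%


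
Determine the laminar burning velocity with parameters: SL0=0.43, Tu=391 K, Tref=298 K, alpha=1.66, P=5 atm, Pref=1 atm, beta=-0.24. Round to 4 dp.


SL = SL0 * (Tu/Tref)^alpha * (P/Pref)^beta
T ratio = 391/298 = 1.31208054
(T ratio)^alpha = 1.31208054^1.66 = 1.569692
(P/Pref)^beta = 5^(-0.24) = 0.679590
SL = 0.43 * 1.569692 * 0.679590 = 0.4587 m/s


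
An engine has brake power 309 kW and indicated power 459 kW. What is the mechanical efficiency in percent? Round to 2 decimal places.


eta_mech = (BP / IP) * 100
Ratio = 309 / 459 = 0.6732
eta_mech = 0.6732 * 100 = 67.32%


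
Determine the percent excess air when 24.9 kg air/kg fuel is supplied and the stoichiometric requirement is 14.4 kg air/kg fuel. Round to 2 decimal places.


Excess air = actual - stoichiometric = 24.9 - 14.4 = 10.50 kg/kg fuel
Excess air % = (excess / stoich) * 100 = (10.50 / 14.4) * 100 = 72.92%


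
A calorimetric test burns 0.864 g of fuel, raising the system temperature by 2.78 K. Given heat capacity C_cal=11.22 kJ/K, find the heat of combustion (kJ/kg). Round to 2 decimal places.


Hc = C_cal * delta_T / m_fuel
Q_released = 11.22 * 2.78 = 31.1916 kJ
m_fuel = 0.864 g = 0.864/1000 kg = 0.000864 kg
Hc = 31.1916 / 0.000864 = 36101.39 kJ/kg


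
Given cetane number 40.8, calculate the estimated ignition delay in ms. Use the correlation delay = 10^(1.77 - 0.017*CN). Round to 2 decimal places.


delay = 10^(1.77 - 0.017*CN)
Exponent = 1.77 - 0.017*40.8 = 1.0764
delay = 10^1.0764 = 11.92 ms


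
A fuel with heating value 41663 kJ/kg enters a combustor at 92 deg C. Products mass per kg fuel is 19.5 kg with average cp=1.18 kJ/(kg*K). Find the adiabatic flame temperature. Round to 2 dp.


T_ad = T_in + Hc / (m_p * cp)
Denominator = 19.5 * 1.18 = 23.0100
Temperature rise = 41663 / 23.0100 = 1810.65 K
T_ad = 92 + 1810.65 = 1902.65 deg C


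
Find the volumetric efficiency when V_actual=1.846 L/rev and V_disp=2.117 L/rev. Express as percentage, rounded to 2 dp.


eta_v = (V_actual / V_disp) * 100
Ratio = 1.846 / 2.117 = 0.8720
eta_v = 0.8720 * 100 = 87.20%


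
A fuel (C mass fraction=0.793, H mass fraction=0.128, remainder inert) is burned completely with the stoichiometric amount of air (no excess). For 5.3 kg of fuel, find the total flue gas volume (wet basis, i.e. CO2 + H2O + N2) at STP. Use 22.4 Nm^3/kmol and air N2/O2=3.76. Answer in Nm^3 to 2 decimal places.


Per kg fuel: CO2 = (C/12 kmol)*22.4 = (0.793/12)*22.4 = 1.48027 Nm^3
Per kg fuel: H2O = (H/2 kmol)*22.4 = (0.128/2)*22.4 = 1.43360 Nm^3
O2 needed per kg fuel = C/12 + H/4 = 0.793/12 + 0.128/4 = 0.09808333 kmol
Per kg fuel: N2 = O2*3.76*22.4 = 0.09808333*3.76*22.4 = 8.26097 Nm^3
Total per kg = 1.48027 + 1.43360 + 8.26097 = 11.17484 Nm^3
Total = 11.17484 * 5.3 = 59.23 Nm^3


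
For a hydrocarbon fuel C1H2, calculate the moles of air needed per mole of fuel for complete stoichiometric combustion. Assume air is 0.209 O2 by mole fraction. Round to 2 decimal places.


Balanced combustion: C1H2 + 1.5 O2 -> 1 CO2 + 1 H2O
O2 needed = C + H/4 = 1 + 2/4 = 1.50 moles
Air moles = O2 / 0.209 = 1.50 / 0.209 = 7.18 moles air


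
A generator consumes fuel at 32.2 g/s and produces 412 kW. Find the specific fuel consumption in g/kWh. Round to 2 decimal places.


SFC = (mf / BP) * 3600
Rate = 32.2 / 412 = 0.078155 g/(s*kW)
SFC = 0.078155 * 3600 = 281.36 g/kWh


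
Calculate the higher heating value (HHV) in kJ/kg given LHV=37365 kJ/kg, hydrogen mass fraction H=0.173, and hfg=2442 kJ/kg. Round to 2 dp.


HHV = LHV + hfg * 9 * H
Water addition = 2442 * 9 * 0.173 = 3802.194 kJ/kg
HHV = 37365 + 3802.194 = 41167.19 kJ/kg


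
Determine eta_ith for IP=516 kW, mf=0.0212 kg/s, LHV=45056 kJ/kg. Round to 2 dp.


eta_ith = (IP / (mf * LHV)) * 100
Denominator = 0.0212 * 45056 = 955.1872 kW
eta_ith = (516 / 955.1872) * 100 = 54.02%


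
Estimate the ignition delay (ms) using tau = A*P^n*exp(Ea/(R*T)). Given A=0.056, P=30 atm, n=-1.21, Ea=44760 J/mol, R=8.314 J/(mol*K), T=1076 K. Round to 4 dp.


tau = A * P^n * exp(Ea/(R*T))
P^n = 30^(-1.21) = 0.01631861
Ea/(R*T) = 44760/(8.314*1076) = 5.003430
exp(Ea/(R*T)) = 148.923018
tau = 0.056 * 0.01631861 * 148.923018 = 0.1361 ms


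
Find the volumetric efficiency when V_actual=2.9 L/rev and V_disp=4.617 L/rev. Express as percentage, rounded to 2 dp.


eta_v = (V_actual / V_disp) * 100
Ratio = 2.9 / 4.617 = 0.6281
eta_v = 0.6281 * 100 = 62.81%


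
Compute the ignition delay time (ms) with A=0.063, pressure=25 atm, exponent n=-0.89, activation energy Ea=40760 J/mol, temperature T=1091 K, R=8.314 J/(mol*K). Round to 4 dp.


tau = A * P^n * exp(Ea/(R*T))
P^n = 25^(-0.89) = 0.05699456
Ea/(R*T) = 40760/(8.314*1091) = 4.493652
exp(Ea/(R*T)) = 89.447483
tau = 0.063 * 0.05699456 * 89.447483 = 0.3212 ms


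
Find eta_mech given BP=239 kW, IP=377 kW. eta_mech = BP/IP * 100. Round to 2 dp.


eta_mech = (BP / IP) * 100
Ratio = 239 / 377 = 0.6340
eta_mech = 0.6340 * 100 = 63.40%


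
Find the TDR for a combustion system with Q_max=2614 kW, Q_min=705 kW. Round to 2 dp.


TDR = Q_max / Q_min
TDR = 2614 / 705 = 3.71


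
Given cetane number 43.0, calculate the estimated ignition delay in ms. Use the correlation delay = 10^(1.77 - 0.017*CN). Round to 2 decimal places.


delay = 10^(1.77 - 0.017*CN)
Exponent = 1.77 - 0.017*43.0 = 1.0390
delay = 10^1.0390 = 10.94 ms


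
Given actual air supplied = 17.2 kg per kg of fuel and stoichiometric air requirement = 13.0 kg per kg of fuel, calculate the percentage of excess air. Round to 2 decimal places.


Excess air = actual - stoichiometric = 17.2 - 13.0 = 4.20 kg/kg fuel
Excess air % = (excess / stoich) * 100 = (4.20 / 13.0) * 100 = 32.31%


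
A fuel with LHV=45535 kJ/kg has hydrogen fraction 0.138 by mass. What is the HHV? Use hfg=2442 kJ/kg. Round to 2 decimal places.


HHV = LHV + hfg * 9 * H
Water addition = 2442 * 9 * 0.138 = 3032.964 kJ/kg
HHV = 45535 + 3032.964 = 48567.96 kJ/kg


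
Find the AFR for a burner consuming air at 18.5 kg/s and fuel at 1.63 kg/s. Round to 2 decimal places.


AFR = m_air / m_fuel
AFR = 18.5 / 1.63 = 11.35


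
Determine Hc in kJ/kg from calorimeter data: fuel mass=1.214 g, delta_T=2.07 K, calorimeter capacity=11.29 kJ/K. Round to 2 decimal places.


Hc = C_cal * delta_T / m_fuel
Q_released = 11.29 * 2.07 = 23.3703 kJ
m_fuel = 1.214 g = 1.214/1000 kg = 0.001214 kg
Hc = 23.3703 / 0.001214 = 19250.66 kJ/kg


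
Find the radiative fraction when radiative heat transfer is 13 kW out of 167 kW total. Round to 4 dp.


f_rad = Q_rad / Q_total
f_rad = 13 / 167 = 0.0778


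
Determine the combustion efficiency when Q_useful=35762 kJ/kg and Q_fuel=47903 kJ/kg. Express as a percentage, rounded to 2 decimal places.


Efficiency = (Q_useful / Q_fuel) * 100
Efficiency = (35762 / 47903) * 100
Efficiency = 0.7466 * 100 = 74.66%


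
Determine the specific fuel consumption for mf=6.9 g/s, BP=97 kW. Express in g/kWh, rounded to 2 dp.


SFC = (mf / BP) * 3600
Rate = 6.9 / 97 = 0.071134 g/(s*kW)
SFC = 0.071134 * 3600 = 256.08 g/kWh


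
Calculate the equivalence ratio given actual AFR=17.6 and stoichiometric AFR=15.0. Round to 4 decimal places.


phi = AFR_stoich / AFR_actual
phi = 15.0 / 17.6 = 0.8523


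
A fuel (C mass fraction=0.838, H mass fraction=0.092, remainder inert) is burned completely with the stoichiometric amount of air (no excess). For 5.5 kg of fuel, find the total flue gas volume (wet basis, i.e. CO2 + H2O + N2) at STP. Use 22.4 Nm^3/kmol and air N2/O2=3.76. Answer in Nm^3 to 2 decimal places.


Per kg fuel: CO2 = (C/12 kmol)*22.4 = (0.838/12)*22.4 = 1.56427 Nm^3
Per kg fuel: H2O = (H/2 kmol)*22.4 = (0.092/2)*22.4 = 1.03040 Nm^3
O2 needed per kg fuel = C/12 + H/4 = 0.838/12 + 0.092/4 = 0.09283333 kmol
Per kg fuel: N2 = O2*3.76*22.4 = 0.09283333*3.76*22.4 = 7.81879 Nm^3
Total per kg = 1.56427 + 1.03040 + 7.81879 = 10.41346 Nm^3
Total = 10.41346 * 5.5 = 57.27 Nm^3


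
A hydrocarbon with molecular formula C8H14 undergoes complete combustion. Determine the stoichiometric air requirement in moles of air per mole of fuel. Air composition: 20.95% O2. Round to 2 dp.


Balanced combustion: C8H14 + 11.5 O2 -> 8 CO2 + 7 H2O
O2 needed = C + H/4 = 8 + 14/4 = 11.50 moles
Air moles = O2 / 0.2095 = 11.50 / 0.2095 = 54.89 moles air


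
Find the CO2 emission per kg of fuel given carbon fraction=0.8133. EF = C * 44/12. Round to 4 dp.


EF = C_frac * (M_CO2 / M_C)
EF = 0.8133 * (44/12)
EF = 0.8133 * 3.666667 = 2.9821 kg_CO2/kg_fuel


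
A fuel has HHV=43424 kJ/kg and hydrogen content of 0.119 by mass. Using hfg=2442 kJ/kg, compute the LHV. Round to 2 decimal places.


LHV = HHV - hfg * 9 * H
Water correction = 2442 * 9 * 0.119 = 2615.382 kJ/kg
LHV = 43424 - 2615.382 = 40808.62 kJ/kg


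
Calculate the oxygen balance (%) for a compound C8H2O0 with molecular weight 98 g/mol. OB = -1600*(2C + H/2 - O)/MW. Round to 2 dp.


OB = -1600 * (2C + H/2 - O) / MW
Inner = 2*8 + 2/2 - 0 = 17.00
OB = -1600 * 17.00 / 98 = -277.55%


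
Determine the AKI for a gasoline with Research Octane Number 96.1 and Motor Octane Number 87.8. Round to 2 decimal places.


AKI = (RON + MON) / 2
AKI = (96.1 + 87.8) / 2
AKI = 183.9 / 2 = 91.95


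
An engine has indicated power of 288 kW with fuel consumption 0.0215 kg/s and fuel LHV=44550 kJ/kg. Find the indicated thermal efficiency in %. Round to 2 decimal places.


eta_ith = (IP / (mf * LHV)) * 100
Denominator = 0.0215 * 44550 = 957.8250 kW
eta_ith = (288 / 957.8250) * 100 = 30.07%


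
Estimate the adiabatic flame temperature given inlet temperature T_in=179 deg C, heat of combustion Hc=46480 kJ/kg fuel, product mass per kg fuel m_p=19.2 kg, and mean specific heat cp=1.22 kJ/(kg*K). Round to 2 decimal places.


T_ad = T_in + Hc / (m_p * cp)
Denominator = 19.2 * 1.22 = 23.4240
Temperature rise = 46480 / 23.4240 = 1984.29 K
T_ad = 179 + 1984.29 = 2163.29 deg C


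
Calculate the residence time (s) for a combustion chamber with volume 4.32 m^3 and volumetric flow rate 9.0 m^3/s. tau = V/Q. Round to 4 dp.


tau = V / Q_flow
tau = 4.32 / 9.0 = 0.4800 s


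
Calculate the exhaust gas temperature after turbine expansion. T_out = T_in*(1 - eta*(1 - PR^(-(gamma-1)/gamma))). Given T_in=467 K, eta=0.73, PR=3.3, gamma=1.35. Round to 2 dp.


T_out = T_in * (1 - eta * (1 - PR^(-(gamma-1)/gamma)))
Exponent = -(1.35-1)/1.35 = -0.25925926
PR^exp = 3.3^(-0.25925926) = 0.73378775
Factor = 1 - 0.73*(1 - 0.73378775) = 0.80566506
T_out = 467 * 0.80566506 = 376.25 K


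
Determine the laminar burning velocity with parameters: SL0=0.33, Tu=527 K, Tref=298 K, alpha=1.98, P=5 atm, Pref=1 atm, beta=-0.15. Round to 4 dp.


SL = SL0 * (Tu/Tref)^alpha * (P/Pref)^beta
T ratio = 527/298 = 1.76845638
(T ratio)^alpha = 1.76845638^1.98 = 3.091981
(P/Pref)^beta = 5^(-0.15) = 0.785515
SL = 0.33 * 3.091981 * 0.785515 = 0.8015 m/s


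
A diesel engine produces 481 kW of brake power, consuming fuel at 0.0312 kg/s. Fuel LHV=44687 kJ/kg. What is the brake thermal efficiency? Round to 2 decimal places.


eta_BTE = (BP / (mf * LHV)) * 100
Denominator = 0.0312 * 44687 = 1394.2344 kW
eta_BTE = (481 / 1394.2344) * 100 = 34.50%


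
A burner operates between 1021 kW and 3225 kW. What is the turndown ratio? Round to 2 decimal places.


TDR = Q_max / Q_min
TDR = 3225 / 1021 = 3.16


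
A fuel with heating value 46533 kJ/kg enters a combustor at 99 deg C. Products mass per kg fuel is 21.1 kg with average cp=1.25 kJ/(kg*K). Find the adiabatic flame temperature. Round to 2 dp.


T_ad = T_in + Hc / (m_p * cp)
Denominator = 21.1 * 1.25 = 26.3750
Temperature rise = 46533 / 26.3750 = 1764.28 K
T_ad = 99 + 1764.28 = 1863.28 deg C


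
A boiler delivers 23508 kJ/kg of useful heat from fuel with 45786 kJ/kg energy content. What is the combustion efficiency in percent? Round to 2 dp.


Efficiency = (Q_useful / Q_fuel) * 100
Efficiency = (23508 / 45786) * 100
Efficiency = 0.5134 * 100 = 51.34%


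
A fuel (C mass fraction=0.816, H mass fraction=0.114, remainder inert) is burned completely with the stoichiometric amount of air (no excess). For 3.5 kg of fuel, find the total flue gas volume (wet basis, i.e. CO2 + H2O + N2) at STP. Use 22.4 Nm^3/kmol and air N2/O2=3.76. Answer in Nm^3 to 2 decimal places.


Per kg fuel: CO2 = (C/12 kmol)*22.4 = (0.816/12)*22.4 = 1.52320 Nm^3
Per kg fuel: H2O = (H/2 kmol)*22.4 = (0.114/2)*22.4 = 1.27680 Nm^3
O2 needed per kg fuel = C/12 + H/4 = 0.816/12 + 0.114/4 = 0.09650000 kmol
Per kg fuel: N2 = O2*3.76*22.4 = 0.09650000*3.76*22.4 = 8.12762 Nm^3
Total per kg = 1.52320 + 1.27680 + 8.12762 = 10.92762 Nm^3
Total = 10.92762 * 3.5 = 38.25 Nm^3


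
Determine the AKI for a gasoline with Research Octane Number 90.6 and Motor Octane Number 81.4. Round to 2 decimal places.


AKI = (RON + MON) / 2
AKI = (90.6 + 81.4) / 2
AKI = 172.0 / 2 = 86.00


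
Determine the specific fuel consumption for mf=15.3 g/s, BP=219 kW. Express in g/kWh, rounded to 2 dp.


SFC = (mf / BP) * 3600
Rate = 15.3 / 219 = 0.069863 g/(s*kW)
SFC = 0.069863 * 3600 = 251.51 g/kWh


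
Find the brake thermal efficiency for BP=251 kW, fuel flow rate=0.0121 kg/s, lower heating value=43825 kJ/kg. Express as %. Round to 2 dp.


eta_BTE = (BP / (mf * LHV)) * 100
Denominator = 0.0121 * 43825 = 530.2825 kW
eta_BTE = (251 / 530.2825) * 100 = 47.33%


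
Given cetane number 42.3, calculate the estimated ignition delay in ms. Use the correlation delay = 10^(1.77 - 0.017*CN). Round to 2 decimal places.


delay = 10^(1.77 - 0.017*CN)
Exponent = 1.77 - 0.017*42.3 = 1.0509
delay = 10^1.0509 = 11.24 ms


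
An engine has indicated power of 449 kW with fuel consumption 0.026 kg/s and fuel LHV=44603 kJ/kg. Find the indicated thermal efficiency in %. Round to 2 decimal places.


eta_ith = (IP / (mf * LHV)) * 100
Denominator = 0.026 * 44603 = 1159.6780 kW
eta_ith = (449 / 1159.6780) * 100 = 38.72%


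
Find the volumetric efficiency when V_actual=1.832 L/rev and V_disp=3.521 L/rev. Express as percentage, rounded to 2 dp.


eta_v = (V_actual / V_disp) * 100
Ratio = 1.832 / 3.521 = 0.5203
eta_v = 0.5203 * 100 = 52.03%


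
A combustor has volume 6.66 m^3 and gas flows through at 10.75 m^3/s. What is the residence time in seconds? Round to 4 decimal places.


tau = V / Q_flow
tau = 6.66 / 10.75 = 0.6195 s


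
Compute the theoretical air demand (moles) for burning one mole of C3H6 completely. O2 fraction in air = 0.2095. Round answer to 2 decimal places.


Balanced combustion: C3H6 + 4.5 O2 -> 3 CO2 + 3 H2O
O2 needed = C + H/4 = 3 + 6/4 = 4.50 moles
Air moles = O2 / 0.2095 = 4.50 / 0.2095 = 21.48 moles air


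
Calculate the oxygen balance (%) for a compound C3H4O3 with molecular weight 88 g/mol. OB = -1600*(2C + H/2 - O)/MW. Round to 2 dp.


OB = -1600 * (2C + H/2 - O) / MW
Inner = 2*3 + 4/2 - 3 = 5.00
OB = -1600 * 5.00 / 88 = -90.91%


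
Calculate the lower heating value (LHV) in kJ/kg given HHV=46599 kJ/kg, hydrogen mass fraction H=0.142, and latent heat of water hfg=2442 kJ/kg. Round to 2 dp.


LHV = HHV - hfg * 9 * H
Water correction = 2442 * 9 * 0.142 = 3120.876 kJ/kg
LHV = 46599 - 3120.876 = 43478.12 kJ/kg


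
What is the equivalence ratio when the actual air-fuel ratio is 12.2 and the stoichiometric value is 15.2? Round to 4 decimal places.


phi = AFR_stoich / AFR_actual
phi = 15.2 / 12.2 = 1.2459


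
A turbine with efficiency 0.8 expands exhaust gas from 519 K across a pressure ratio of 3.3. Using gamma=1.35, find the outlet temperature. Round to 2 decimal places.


T_out = T_in * (1 - eta * (1 - PR^(-(gamma-1)/gamma)))
Exponent = -(1.35-1)/1.35 = -0.25925926
PR^exp = 3.3^(-0.25925926) = 0.73378775
Factor = 1 - 0.8*(1 - 0.73378775) = 0.78703020
T_out = 519 * 0.78703020 = 408.47 K


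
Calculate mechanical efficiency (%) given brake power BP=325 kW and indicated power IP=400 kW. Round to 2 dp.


eta_mech = (BP / IP) * 100
Ratio = 325 / 400 = 0.8125
eta_mech = 0.8125 * 100 = 81.25%


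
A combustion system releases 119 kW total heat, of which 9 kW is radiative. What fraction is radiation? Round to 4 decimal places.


f_rad = Q_rad / Q_total
f_rad = 9 / 119 = 0.0756


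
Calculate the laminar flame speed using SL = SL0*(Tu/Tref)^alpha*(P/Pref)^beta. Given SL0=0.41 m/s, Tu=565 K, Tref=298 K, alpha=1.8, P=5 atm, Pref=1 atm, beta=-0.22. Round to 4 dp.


SL = SL0 * (Tu/Tref)^alpha * (P/Pref)^beta
T ratio = 565/298 = 1.89597315
(T ratio)^alpha = 1.89597315^1.8 = 3.162991
(P/Pref)^beta = 5^(-0.22) = 0.701821
SL = 0.41 * 3.162991 * 0.701821 = 0.9101 m/s


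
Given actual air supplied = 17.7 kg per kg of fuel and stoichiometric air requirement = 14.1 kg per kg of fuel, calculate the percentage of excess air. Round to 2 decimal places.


Excess air = actual - stoichiometric = 17.7 - 14.1 = 3.60 kg/kg fuel
Excess air % = (excess / stoich) * 100 = (3.60 / 14.1) * 100 = 25.53%


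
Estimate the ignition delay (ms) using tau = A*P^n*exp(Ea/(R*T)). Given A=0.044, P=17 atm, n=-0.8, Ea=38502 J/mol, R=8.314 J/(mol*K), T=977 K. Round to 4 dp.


tau = A * P^n * exp(Ea/(R*T))
P^n = 17^(-0.8) = 0.10366708
Ea/(R*T) = 38502/(8.314*977) = 4.740004
exp(Ea/(R*T)) = 114.434656
tau = 0.044 * 0.10366708 * 114.434656 = 0.5220 ms


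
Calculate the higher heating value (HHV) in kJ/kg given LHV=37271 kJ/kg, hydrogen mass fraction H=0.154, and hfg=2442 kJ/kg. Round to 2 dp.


HHV = LHV + hfg * 9 * H
Water addition = 2442 * 9 * 0.154 = 3384.612 kJ/kg
HHV = 37271 + 3384.612 = 40655.61 kJ/kg


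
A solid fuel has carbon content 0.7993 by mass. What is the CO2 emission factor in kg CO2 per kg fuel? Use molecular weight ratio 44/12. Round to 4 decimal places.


EF = C_frac * (M_CO2 / M_C)
EF = 0.7993 * (44/12)
EF = 0.7993 * 3.666667 = 2.9308 kg_CO2/kg_fuel


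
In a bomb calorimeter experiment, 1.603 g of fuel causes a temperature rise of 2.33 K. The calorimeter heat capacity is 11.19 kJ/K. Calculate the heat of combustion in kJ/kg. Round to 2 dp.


Hc = C_cal * delta_T / m_fuel
Q_released = 11.19 * 2.33 = 26.0727 kJ
m_fuel = 1.603 g = 1.603/1000 kg = 0.001603 kg
Hc = 26.0727 / 0.001603 = 16264.94 kJ/kg


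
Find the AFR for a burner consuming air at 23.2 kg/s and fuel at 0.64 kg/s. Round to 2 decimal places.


AFR = m_air / m_fuel
AFR = 23.2 / 0.64 = 36.25


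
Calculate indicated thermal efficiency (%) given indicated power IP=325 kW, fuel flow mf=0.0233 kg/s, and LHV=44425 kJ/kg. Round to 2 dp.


eta_ith = (IP / (mf * LHV)) * 100
Denominator = 0.0233 * 44425 = 1035.1025 kW
eta_ith = (325 / 1035.1025) * 100 = 31.40%


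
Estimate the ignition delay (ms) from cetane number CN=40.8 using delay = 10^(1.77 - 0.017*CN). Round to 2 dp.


delay = 10^(1.77 - 0.017*CN)
Exponent = 1.77 - 0.017*40.8 = 1.0764
delay = 10^1.0764 = 11.92 ms


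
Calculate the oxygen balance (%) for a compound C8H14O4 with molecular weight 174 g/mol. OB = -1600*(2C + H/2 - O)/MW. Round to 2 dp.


OB = -1600 * (2C + H/2 - O) / MW
Inner = 2*8 + 14/2 - 4 = 19.00
OB = -1600 * 19.00 / 174 = -174.71%


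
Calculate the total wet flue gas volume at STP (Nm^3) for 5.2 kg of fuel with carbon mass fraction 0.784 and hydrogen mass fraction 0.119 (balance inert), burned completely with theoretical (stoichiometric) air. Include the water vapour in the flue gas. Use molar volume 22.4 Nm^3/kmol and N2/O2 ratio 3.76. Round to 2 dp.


Per kg fuel: CO2 = (C/12 kmol)*22.4 = (0.784/12)*22.4 = 1.46347 Nm^3
Per kg fuel: H2O = (H/2 kmol)*22.4 = (0.119/2)*22.4 = 1.33280 Nm^3
O2 needed per kg fuel = C/12 + H/4 = 0.784/12 + 0.119/4 = 0.09508333 kmol
Per kg fuel: N2 = O2*3.76*22.4 = 0.09508333*3.76*22.4 = 8.00830 Nm^3
Total per kg = 1.46347 + 1.33280 + 8.00830 = 10.80457 Nm^3
Total = 10.80457 * 5.2 = 56.18 Nm^3


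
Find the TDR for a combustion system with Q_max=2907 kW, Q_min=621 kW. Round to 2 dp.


TDR = Q_max / Q_min
TDR = 2907 / 621 = 4.68


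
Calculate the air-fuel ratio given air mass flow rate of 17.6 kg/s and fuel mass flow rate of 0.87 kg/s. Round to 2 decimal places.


AFR = m_air / m_fuel
AFR = 17.6 / 0.87 = 20.23


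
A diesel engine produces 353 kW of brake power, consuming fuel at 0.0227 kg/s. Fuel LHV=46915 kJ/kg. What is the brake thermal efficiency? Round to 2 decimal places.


eta_BTE = (BP / (mf * LHV)) * 100
Denominator = 0.0227 * 46915 = 1064.9705 kW
eta_BTE = (353 / 1064.9705) * 100 = 33.15%


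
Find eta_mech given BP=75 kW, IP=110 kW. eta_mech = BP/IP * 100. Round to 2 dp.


eta_mech = (BP / IP) * 100
Ratio = 75 / 110 = 0.6818
eta_mech = 0.6818 * 100 = 68.18%


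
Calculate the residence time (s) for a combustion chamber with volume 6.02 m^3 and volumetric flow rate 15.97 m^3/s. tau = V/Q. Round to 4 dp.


tau = V / Q_flow
tau = 6.02 / 15.97 = 0.3770 s


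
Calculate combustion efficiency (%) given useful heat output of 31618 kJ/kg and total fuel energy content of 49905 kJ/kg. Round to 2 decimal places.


Efficiency = (Q_useful / Q_fuel) * 100
Efficiency = (31618 / 49905) * 100
Efficiency = 0.6336 * 100 = 63.36%


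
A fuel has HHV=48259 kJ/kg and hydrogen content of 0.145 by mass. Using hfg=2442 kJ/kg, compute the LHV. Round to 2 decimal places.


LHV = HHV - hfg * 9 * H
Water correction = 2442 * 9 * 0.145 = 3186.810 kJ/kg
LHV = 48259 - 3186.810 = 45072.19 kJ/kg
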